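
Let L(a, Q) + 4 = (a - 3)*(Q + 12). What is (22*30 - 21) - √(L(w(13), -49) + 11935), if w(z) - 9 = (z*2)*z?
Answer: 639 - I*√797 ≈ 639.0 - 28.231*I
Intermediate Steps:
w(z) = 9 + 2*z² (w(z) = 9 + (z*2)*z = 9 + (2*z)*z = 9 + 2*z²)
L(a, Q) = -4 + (-3 + a)*(12 + Q) (L(a, Q) = -4 + (a - 3)*(Q + 12) = -4 + (-3 + a)*(12 + Q))
(22*30 - 21) - √(L(w(13), -49) + 11935) = (22*30 - 21) - √((-40 - 3*(-49) + 12*(9 + 2*13²) - 49*(9 + 2*13²)) + 11935) = (660 - 21) - √((-40 + 147 + 12*(9 + 2*169) - 49*(9 + 2*169)) + 11935) = 639 - √((-40 + 147 + 12*(9 + 338) - 49*(9 + 338)) + 11935) = 639 - √((-40 + 147 + 12*347 - 49*347) + 11935) = 639 - √((-40 + 147 + 4164 - 17003) + 11935) = 639 - √(-12732 + 11935) = 639 - √(-797) = 639 - I*√797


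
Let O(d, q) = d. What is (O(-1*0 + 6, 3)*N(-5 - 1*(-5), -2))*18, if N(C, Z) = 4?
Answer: 432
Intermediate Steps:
(O(-1*0 + 6, 3)*N(-5 - 1*(-5), -2))*18 = ((-1*0 + 6)*4)*18 = ((0 + 6)*4)*18 = (6*4)*18 = 24*18 = 432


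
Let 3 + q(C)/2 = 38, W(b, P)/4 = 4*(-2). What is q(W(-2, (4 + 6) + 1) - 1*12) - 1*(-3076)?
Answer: 3146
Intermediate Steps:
W(b, P) = -32 (W(b, P) = 4*(4*(-2)) = 4*(-8) = -32)
q(C) = 70 (q(C) = -6 + 2*38 = -6 + 76 = 70)
q(W(-2, (4 + 6) + 1) - 1*12) - 1*(-3076) = 70 - 1*(-3076) = 70 + 3076 = 3146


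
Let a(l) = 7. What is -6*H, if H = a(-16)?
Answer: -42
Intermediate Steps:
H = 7
-6*H = -6*7 = -42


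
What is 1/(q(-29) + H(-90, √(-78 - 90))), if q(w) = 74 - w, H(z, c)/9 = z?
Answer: -1/707 ≈ -0.0014144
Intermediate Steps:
H(z, c) = 9*z
1/(q(-29) + H(-90, √(-78 - 90))) = 1/((74 - 1*(-29)) + 9*(-90)) = 1/((74 + 29) - 810) = 1/(103 - 810) = 1/(-707) = -1/707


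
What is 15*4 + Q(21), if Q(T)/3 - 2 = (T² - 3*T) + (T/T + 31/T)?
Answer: 8452/7 ≈ 1207.4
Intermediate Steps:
Q(T) = 9 - 9*T + 3*T² + 93/T (Q(T) = 6 + 3*((T² - 3*T) + (T/T + 31/T)) = 6 + 3*((T² - 3*T) + (1 + 31/T)) = 6 + 3*(1 + T² - 3*T + 31/T) = 6 + (3 - 9*T + 3*T² + 93/T) = 9 - 9*T + 3*T² + 93/T)
15*4 + Q(21) = 15*4 + (9 - 9*21 + 3*21² + 93/21) = 60 + (9 - 189 + 3*441 + 93*(1/21)) = 60 + (9 - 189 + 1323 + 31/7) = 60 + 8032/7 = 8452/7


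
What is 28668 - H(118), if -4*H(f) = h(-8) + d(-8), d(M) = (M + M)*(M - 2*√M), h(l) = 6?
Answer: 57403/2 + 16*I*√2 ≈ 28702.0 + 22.627*I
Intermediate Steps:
d(M) = 2*M*(M - 2*√M) (d(M) = (2*M)*(M - 2*√M) = 2*M*(M - 2*√M))
H(f) = -67/2 - 16*I*√2 (H(f) = -(6 + (-(-64)*I*√2 + 2*(-8)²))/4 = -(6 + (-(-64)*I*√2 + 2*64))/4 = -(6 + (64*I*√2 + 128))/4 = -(6 + (128 + 64*I*√2))/4 = -(134 + 64*I*√2)/4 = -67/2 - 16*I*√2)
28668 - H(118) = 28668 - (-67/2 - 16*I*√2) = 28668 + (67/2 + 16*I*√2) = 57403/2 + 16*I*√2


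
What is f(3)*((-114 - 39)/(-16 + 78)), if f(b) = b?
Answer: -459/62 ≈ -7.4032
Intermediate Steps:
f(3)*((-114 - 39)/(-16 + 78)) = 3*((-114 - 39)/(-16 + 78)) = 3*(-153/62) = -459/62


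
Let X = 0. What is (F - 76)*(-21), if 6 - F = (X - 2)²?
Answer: 1554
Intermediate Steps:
F = 2 (F = 6 - (0 - 2)² = 6 - 1*(-2)² = 6 - 1*4 = 6 - 4 = 2)
(F - 76)*(-21) = (2 - 76)*(-21) = -74*(-21) = 1554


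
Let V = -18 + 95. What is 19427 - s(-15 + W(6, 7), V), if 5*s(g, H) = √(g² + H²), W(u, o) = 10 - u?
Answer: 19427 - 11*√2 ≈ 19411.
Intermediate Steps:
V = 77
s(g, H) = √(H² + g²)/5 (s(g, H) = √(g² + H²)/5 = √(H² + g²)/5)
19427 - s(-15 + W(6, 7), V) = 19427 - √(77² + (-15 + (10 - 1*6))²)/5 = 19427 - √(5929 + (-15 + (10 - 6))²)/5 = 19427 - √(5929 + (-15 + 4)²)/5 = 19427 - √(5929 + (-11)²)/5 = 19427 - √(5929 + 121)/5 = 19427 - √6050/5 = 19427 - 55*√2/5 = 19427 - 11*√2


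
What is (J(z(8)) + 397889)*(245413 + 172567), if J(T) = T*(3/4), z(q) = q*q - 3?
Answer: 166328766805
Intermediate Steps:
z(q) = -3 + q² (z(q) = q² - 3 = -3 + q²)
J(T) = 3*T/4 (J(T) = T*(3*(¼)) = T*(¾) = 3*T/4)
(J(z(8)) + 397889)*(245413 + 172567) = (3*(-3 + 8²)/4 + 397889)*(245413 + 172567) = (3*(-3 + 64)/4 + 397889)*417980 = ((¾)*61 + 397889)*417980 = (183/4 + 397889)*417980 = (1591739/4)*417980 = 166328766805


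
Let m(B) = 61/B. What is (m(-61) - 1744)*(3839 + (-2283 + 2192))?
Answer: -6540260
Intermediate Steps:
(m(-61) - 1744)*(3839 + (-2283 + 2192)) = (61/(-61) - 1744)*(3839 + (-2283 + 2192)) = (61*(-1/61) - 1744)*(3839 - 91) = (-1 - 1744)*3748 = -1745*3748 = -6540260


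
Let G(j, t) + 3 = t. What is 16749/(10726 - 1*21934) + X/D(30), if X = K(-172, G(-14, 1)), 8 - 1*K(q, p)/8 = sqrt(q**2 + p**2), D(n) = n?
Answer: 35807/56040 - 8*sqrt(7397)/15 ≈ -45.231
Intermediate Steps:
G(j, t) = -3 + t
K(q, p) = 64 - 8*sqrt(p**2 + q**2) (K(q, p) = 64 - 8*sqrt(q**2 + p**2) = 64 - 8*sqrt(p**2 + q**2))
X = 64 - 16*sqrt(7397) (X = 64 - 8*sqrt((-3 + 1)**2 + (-172)**2) = 64 - 8*sqrt((-2)**2 + 29584) = 64 - 8*sqrt(4 + 29584) = 64 - 16*sqrt(7397) ≈ -1312.1)
16749/(10726 - 1*21934) + X/D(30) = 16749/(10726 - 1*21934) + (64 - 16*sqrt(7397))/30 = 16749/(10726 - 21934) + (64 - 16*sqrt(7397))*(1/30) = 16749/(-11208) + (32/15 - 8*sqrt(7397)/15) = 16749*(-1/11208) + (32/15 - 8*sqrt(7397)/15) = -5583/3736 + (32/15 - 8*sqrt(7397)/15) = 35807/56040 - 8*sqrt(7397)/15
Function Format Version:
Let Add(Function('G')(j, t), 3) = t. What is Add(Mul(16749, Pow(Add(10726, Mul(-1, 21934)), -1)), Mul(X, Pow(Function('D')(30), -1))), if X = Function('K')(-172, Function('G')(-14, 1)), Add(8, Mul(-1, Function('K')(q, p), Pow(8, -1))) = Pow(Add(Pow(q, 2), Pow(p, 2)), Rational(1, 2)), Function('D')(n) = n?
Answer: Add(Rational(35807, 56040), Mul(Rational(-8, 15), Pow(7397, Rational(1, 2)))) ≈ -45.231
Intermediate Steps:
Function('G')(j, t) = Add(-3, t)
Function('K')(q, p) = Add(64, Mul(-8, Pow(Add(Pow(p, 2), Pow(q, 2)), Rational(1, 2)))) (Function('K')(q, p) = Add(64, Mul(-8, Pow(Add(Pow(q, 2), Pow(p, 2)), Rational(1, 2)))) = Add(64, Mul(-8, Pow(Add(Pow(p, 2), Pow(q, 2)), Rational(1, 2)))))
X = Add(64, Mul(-16, Pow(7397, Rational(1, 2)))) (X = Add(64, Mul(-8, Pow(Add(Pow(Add(-3, 1), 2), Pow(-172, 2)), Rational(1, 2)))) = Add(64, Mul(-8, Pow(Add(Pow(-2, 2), 29584), Rational(1, 2)))) = Add(64, Mul(-8, Pow(Add(4, 29584), Rational(1, 2)))) = Add(64, Mul(-8, Pow(29588, Rational(1, 2)))) = Add(64, Mul(-8, Mul(2, Pow(7397, Rational(1, 2))))) = Add(64, Mul(-16, Pow(7397, Rational(1, 2)))) ≈ -1312.1)
Add(Mul(16749, Pow(Add(10726, Mul(-1, 21934)), -1)), Mul(X, Pow(Function('D')(30), -1))) = Add(Mul(16749, Pow(Add(10726, Mul(-1, 21934)), -1)), Mul(Add(64, Mul(-16, Pow(7397, Rational(1, 2)))), Pow(30, -1))) = Add(Mul(16749, Pow(Add(10726, -21934), -1)), Mul(Add(64, Mul(-16, Pow(7397, Rational(1, 2)))), Rational(1, 30))) = Add(Mul(16749, Pow(-11208, -1)), Add(Rational(32, 15), Mul(Rational(-8, 15), Pow(7397, Rational(1, 2))))) = Add(Mul(16749, Rational(-1, 11208)), Add(Rational(32, 15), Mul(Rational(-8, 15), Pow(7397, Rational(1, 2))))) = Add(Rational(-5583, 3736), Add(Rational(32, 15), Mul(Rational(-8, 15), Pow(7397, Rational(1, 2))))) = Add(Rational(35807, 56040), Mul(Rational(-8, 15), Pow(7397, Rational(1, 2))))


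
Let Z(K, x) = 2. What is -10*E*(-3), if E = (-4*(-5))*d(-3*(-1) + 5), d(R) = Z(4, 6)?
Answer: 1200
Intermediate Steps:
d(R) = 2
E = 40 (E = -4*(-5)*2 = 20*2 = 40)
-10*E*(-3) = -10*40*(-3) = -400*(-3) = 1200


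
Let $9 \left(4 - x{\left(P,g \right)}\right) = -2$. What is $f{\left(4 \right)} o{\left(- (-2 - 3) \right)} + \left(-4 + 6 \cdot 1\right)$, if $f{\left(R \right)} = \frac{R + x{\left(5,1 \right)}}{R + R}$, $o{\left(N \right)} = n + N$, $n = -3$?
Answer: $\frac{73}{18} \approx 4.0556$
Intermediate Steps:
$x{\left(P,g \right)} = \frac{38}{9}$ ($x{\left(P,g \right)} = 4 - - \frac{2}{9} = 4 + \frac{2}{9} = \frac{38}{9}$)
$o{\left(N \right)} = -3 + N$
$f{\left(R \right)} = \frac{\frac{38}{9} + R}{2 R}$ ($f{\left(R \right)} = \frac{R + \frac{38}{9}}{R + R} = \frac{\frac{38}{9} + R}{2 R}$)
$f{\left(4 \right)} o{\left(- (-2 - 3) \right)} + \left(-4 + 6 \cdot 1\right) = \frac{38 + 9 \cdot 4}{18 \cdot 4} \left(-3 - \left(-2 - 3\right)\right) + \left(-4 + 6 \cdot 1\right) = \frac{1}{18} \cdot \frac{1}{4} \left(38 + 36\right) \left(-3 - -5\right) + \left(-4 + 6\right) = \frac{1}{18} \cdot \frac{1}{4} \cdot 74 \left(-3 + 5\right) + 2 = \frac{37}{36} \cdot 2 + 2 = \frac{37}{18} + 2 = \frac{73}{18}$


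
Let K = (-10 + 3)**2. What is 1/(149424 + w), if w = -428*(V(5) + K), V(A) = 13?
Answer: 1/122888 ≈ 8.1375e-6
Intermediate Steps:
K = 49 (K = (-7)**2 = 49)
w = -26536 (w = -428*(13 + 49) = -428*62 = -26536)
1/(149424 + w) = 1/(149424 - 26536) = 1/122888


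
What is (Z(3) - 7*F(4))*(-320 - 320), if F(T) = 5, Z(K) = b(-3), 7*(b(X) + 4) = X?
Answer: 176640/7 ≈ 25234.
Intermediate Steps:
b(X) = -4 + X/7
Z(K) = -31/7 (Z(K) = -4 + (⅐)*(-3) = -4 - 3/7 = -31/7)
(Z(3) - 7*F(4))*(-320 - 320) = (-31/7 - 7*5)*(-320 - 320) = (-31/7 - 35)*(-640) = -276/7*(-640) = 176640/7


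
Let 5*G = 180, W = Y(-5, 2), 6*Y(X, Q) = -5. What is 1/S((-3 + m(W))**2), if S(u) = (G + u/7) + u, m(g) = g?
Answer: 63/3326 ≈ 0.018942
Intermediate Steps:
Y(X, Q) = -5/6 (Y(X, Q) = (1/6)*(-5) = -5/6)
W = -5/6 ≈ -0.83333
G = 36 (G = (1/5)*180 = 36)
S(u) = 36 + 8*u/7 (S(u) = (36 + u/7) + u = 36 + 8*u/7)
1/S((-3 + m(W))**2) = 1/(36 + 8*(-3 - 5/6)**2/7) = 1/(36 + 8*(-23/6)**2/7) = 1/(36 + (8/7)*(529/36)) = 1/(36 + 1058/63) = 1/(3326/63) = 63/3326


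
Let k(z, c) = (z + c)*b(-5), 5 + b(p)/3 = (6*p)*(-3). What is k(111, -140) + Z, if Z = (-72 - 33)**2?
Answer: 3630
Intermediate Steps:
b(p) = -15 - 54*p (b(p) = -15 + 3*((6*p)*(-3)) = -15 + 3*(-18*p) = -15 - 54*p)
Z = 11025 (Z = (-105)**2 = 11025)
k(z, c) = 255*c + 255*z (k(z, c) = (z + c)*(-15 - 54*(-5)) = (c + z)*(-15 + 270) = (c + z)*255 = 255*c + 255*z)
k(111, -140) + Z = (255*(-140) + 255*111) + 11025 = (-35700 + 28305) + 11025 = -7395 + 11025 = 3630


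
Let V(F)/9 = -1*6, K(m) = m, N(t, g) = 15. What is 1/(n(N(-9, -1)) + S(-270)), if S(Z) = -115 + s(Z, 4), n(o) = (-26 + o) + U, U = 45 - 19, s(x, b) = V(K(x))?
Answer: -1/154 ≈ -0.0064935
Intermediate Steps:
V(F) = -54 (V(F) = 9*(-1*6) = 9*(-6) = -54)
s(x, b) = -54
U = 26
n(o) = o (n(o) = (-26 + o) + 26 = o)
S(Z) = -169 (S(Z) = -115 - 54 = -169)
1/(n(N(-9, -1)) + S(-270)) = 1/(15 - 169) = 1/(-154) = -1/154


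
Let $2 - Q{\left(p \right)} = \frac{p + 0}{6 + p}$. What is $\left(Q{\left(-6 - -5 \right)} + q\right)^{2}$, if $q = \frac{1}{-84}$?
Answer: $\frac{844561}{176400} \approx 4.7878$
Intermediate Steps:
$Q{\left(p \right)} = 2 - \frac{p}{6 + p}$ ($Q{\left(p \right)} = 2 - \frac{p + 0}{6 + p} = 2 - \frac{p}{6 + p}$)
$q = - \frac{1}{84} \approx -0.011905$
$\left(Q{\left(-6 - -5 \right)} + q\right)^{2} = \left(\frac{12 - 1}{6 - 1} - \frac{1}{84}\right)^{2} = \left(\frac{1}{5} \cdot 11 - \frac{1}{84}\right)^{2} = \left(\frac{11}{5} - \frac{1}{84}\right)^{2} = \left(\frac{919}{420}\right)^{2} = \frac{844561}{176400}$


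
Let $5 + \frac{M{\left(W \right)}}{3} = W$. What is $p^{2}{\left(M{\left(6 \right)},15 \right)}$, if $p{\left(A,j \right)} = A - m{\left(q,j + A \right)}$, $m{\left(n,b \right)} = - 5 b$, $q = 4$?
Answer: $8649$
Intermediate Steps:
$M{\left(W \right)} = -15 + 3 W$
$p{\left(A,j \right)} = 5 j + 6 A$ ($p{\left(A,j \right)} = A - - 5 \left(j + A\right) = A - - 5 \left(A + j\right) = A - \left(- 5 A - 5 j\right) = A + \left(5 A + 5 j\right) = 5 j + 6 A$)
$p^{2}{\left(M{\left(6 \right)},15 \right)} = \left(5 \cdot 15 + 6 \left(-15 + 3 \cdot 6\right)\right)^{2} = \left(75 + 6 \left(-15 + 18\right)\right)^{2} = \left(75 + 6 \cdot 3\right)^{2} = \left(75 + 18\right)^{2} = 93^{2} = 8649$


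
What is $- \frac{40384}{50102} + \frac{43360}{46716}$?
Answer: $\frac{35730472}{292570629} \approx 0.12213$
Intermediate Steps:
$- \frac{40384}{50102} + \frac{43360}{46716} = \left(-40384\right) \frac{1}{50102} + 43360 \cdot \frac{1}{46716} = - \frac{20192}{25051} + \frac{10840}{11679} = \frac{35730472}{292570629}$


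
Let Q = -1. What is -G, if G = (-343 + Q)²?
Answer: -118336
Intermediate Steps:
G = 118336 (G = (-343 - 1)² = (-344)² = 118336)
-G = -1*118336 = -118336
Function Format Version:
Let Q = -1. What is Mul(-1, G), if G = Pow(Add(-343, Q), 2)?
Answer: -118336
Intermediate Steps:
G = 118336 (G = Pow(Add(-343, -1), 2) = Pow(-344, 2) = 118336)
Mul(-1, G) = Mul(-1, 118336) = -118336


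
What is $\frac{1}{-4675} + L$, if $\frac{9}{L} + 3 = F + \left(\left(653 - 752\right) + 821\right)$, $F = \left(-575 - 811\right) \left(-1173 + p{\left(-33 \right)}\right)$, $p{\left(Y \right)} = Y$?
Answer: $- \frac{326032}{1563539725} \approx -0.00020852$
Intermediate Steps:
$F = 1671516$ ($F = \left(-575 - 811\right) \left(-1173 - 33\right) = \left(-1386\right) \left(-1206\right) = 1671516$)
$L = \frac{9}{1672235}$ ($L = \frac{9}{-3 + \left(1671516 + \left(\left(653 - 752\right) + 821\right)\right)} = \frac{9}{-3 + \left(1671516 + \left(-99 + 821\right)\right)} = \frac{9}{-3 + \left(1671516 + 722\right)} = \frac{9}{-3 + 1672238} = \frac{9}{1672235} \approx 5.382 \cdot 10^{-6}$)
$\frac{1}{-4675} + L = \frac{1}{-4675} + \frac{9}{1672235} = - \frac{1}{4675} + \frac{9}{1672235} = - \frac{326032}{1563539725}$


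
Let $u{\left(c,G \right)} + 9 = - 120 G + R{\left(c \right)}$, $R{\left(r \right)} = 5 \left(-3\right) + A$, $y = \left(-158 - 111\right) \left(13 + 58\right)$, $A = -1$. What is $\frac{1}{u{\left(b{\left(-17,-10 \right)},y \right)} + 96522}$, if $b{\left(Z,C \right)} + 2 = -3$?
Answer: $\frac{1}{2388377} \approx 4.1869 \cdot 10^{-7}$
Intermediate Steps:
$b{\left(Z,C \right)} = -5$ ($b{\left(Z,C \right)} = -2 - 3 = -5$)
$y = -19099$ ($y = \left(-269\right) 71 = -19099$)
$R{\left(r \right)} = -16$ ($R{\left(r \right)} = 5 \left(-3\right) - 1 = -15 - 1 = -16$)
$u{\left(c,G \right)} = -25 - 120 G$ ($u{\left(c,G \right)} = -9 - \left(16 + 120 G\right) = -25 - 120 G$)
$\frac{1}{u{\left(b{\left(-17,-10 \right)},y \right)} + 96522} = \frac{1}{\left(-25 - -2291880\right) + 96522} = \frac{1}{\left(-25 + 2291880\right) + 96522} = \frac{1}{2291855 + 96522} = \frac{1}{2388377}$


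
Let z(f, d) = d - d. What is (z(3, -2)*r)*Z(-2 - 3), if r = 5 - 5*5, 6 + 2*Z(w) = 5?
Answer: 0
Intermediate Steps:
Z(w) = -½ (Z(w) = -3 + (½)*5 = -3 + 5/2 = -½)
z(f, d) = 0
r = -20 (r = 5 - 25 = -20)
(z(3, -2)*r)*Z(-2 - 3) = (0*(-20))*(-½) = 0*(-½) = 0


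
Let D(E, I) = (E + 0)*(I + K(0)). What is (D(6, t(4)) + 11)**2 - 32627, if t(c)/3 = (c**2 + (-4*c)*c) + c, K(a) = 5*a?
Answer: 577334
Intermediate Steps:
t(c) = -9*c**2 + 3*c (t(c) = 3*((c**2 + (-4*c)*c) + c) = 3*((c**2 - 4*c**2) + c) = 3*(-3*c**2 + c) = 3*(c - 3*c**2) = -9*c**2 + 3*c)
D(E, I) = E*I (D(E, I) = (E + 0)*(I + 5*0) = E*(I + 0) = E*I)
(D(6, t(4)) + 11)**2 - 32627 = (6*(3*4*(1 - 3*4)) + 11)**2 - 32627 = (6*(3*4*(1 - 12)) + 11)**2 - 32627 = (6*(3*4*(-11)) + 11)**2 - 32627 = (6*(-132) + 11)**2 - 32627 = (-792 + 11)**2 - 32627 = (-781)**2 - 32627 = 609961 - 32627 = 577334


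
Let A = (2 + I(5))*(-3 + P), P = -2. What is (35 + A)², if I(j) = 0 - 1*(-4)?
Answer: 25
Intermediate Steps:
I(j) = 4 (I(j) = 0 + 4 = 4)
A = -30 (A = (2 + 4)*(-3 - 2) = 6*(-5) = -30)
(35 + A)² = (35 - 30)² = 5² = 25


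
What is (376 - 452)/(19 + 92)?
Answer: -76/111 ≈ -0.68468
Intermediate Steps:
(376 - 452)/(19 + 92) = -76/111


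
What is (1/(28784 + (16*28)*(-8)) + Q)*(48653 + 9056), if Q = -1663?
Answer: -2418445630691/25200 ≈ -9.5970e+7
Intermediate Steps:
(1/(28784 + (16*28)*(-8)) + Q)*(48653 + 9056) = (1/(28784 + (16*28)*(-8)) - 1663)*(48653 + 9056) = (1/(28784 + 448*(-8)) - 1663)*57709 = (1/(28784 - 3584) - 1663)*57709 = (1/25200 - 1663)*57709 = -41907599/25200*57709 = -2418445630691/25200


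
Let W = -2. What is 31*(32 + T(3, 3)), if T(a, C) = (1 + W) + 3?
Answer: 1054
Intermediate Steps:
T(a, C) = 2 (T(a, C) = (1 - 2) + 3 = -1 + 3 = 2)
31*(32 + T(3, 3)) = 31*(32 + 2) = 31*34 = 1054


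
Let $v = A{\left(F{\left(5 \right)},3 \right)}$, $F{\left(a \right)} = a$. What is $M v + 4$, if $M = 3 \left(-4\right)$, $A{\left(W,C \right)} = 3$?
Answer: $-32$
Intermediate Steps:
$v = 3$
$M = -12$
$M v + 4 = \left(-12\right) 3 + 4 = -36 + 4 = -32$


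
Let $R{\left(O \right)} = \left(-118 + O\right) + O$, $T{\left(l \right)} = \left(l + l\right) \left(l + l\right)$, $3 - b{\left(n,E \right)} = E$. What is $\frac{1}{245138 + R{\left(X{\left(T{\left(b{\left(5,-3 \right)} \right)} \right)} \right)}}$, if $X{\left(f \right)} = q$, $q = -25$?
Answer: $\frac{1}{244970} \approx 4.0821 \cdot 10^{-6}$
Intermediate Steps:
$b{\left(n,E \right)} = 3 - E$
$T{\left(l \right)} = 4 l^{2}$ ($T{\left(l \right)} = 2 l 2 l = 4 l^{2}$)
$X{\left(f \right)} = -25$
$R{\left(O \right)} = -118 + 2 O$
$\frac{1}{245138 + R{\left(X{\left(T{\left(b{\left(5,-3 \right)} \right)} \right)} \right)}} = \frac{1}{245138 + \left(-118 + 2 \left(-25\right)\right)} = \frac{1}{245138 - 168} = \frac{1}{244970}$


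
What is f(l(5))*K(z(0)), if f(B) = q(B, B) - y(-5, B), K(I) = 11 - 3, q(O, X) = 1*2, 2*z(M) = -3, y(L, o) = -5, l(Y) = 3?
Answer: 56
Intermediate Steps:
z(M) = -3/2 (z(M) = (1/2)*(-3) = -3/2)
q(O, X) = 2
K(I) = 8
f(B) = 7 (f(B) = 2 - 1*(-5) = 2 + 5 = 7)
f(l(5))*K(z(0)) = 7*8 = 56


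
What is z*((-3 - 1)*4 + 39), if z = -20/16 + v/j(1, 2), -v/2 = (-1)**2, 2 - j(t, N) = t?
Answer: -299/4 ≈ -74.750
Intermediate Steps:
j(t, N) = 2 - t
v = -2 (v = -2*(-1)**2 = -2*1 = -2)
z = -13/4 (z = -20/16 - 2/(2 - 1*1) = -20*1/16 - 2/(2 - 1) = -5/4 - 2/1 = -5/4 - 2*1 = -5/4 - 2 = -13/4 ≈ -3.2500)
z*((-3 - 1)*4 + 39) = -13*((-3 - 1)*4 + 39)/4 = -13*(-4*4 + 39)/4 = -13*(-16 + 39)/4 = -13/4*23 = -299/4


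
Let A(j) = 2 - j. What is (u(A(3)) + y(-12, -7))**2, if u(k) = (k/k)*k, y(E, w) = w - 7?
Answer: 225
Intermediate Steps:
y(E, w) = -7 + w
u(k) = k (u(k) = 1*k = k)
(u(A(3)) + y(-12, -7))**2 = ((2 - 1*3) + (-7 - 7))**2 = ((2 - 3) - 14)**2 = (-1 - 14)**2 = (-15)**2 = 225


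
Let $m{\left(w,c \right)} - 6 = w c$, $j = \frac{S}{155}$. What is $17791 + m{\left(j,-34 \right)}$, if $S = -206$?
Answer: $\frac{2765539}{155} \approx 17842.0$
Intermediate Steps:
$j = - \frac{206}{155} \approx -1.329$
$m{\left(w,c \right)} = 6 + c w$ ($m{\left(w,c \right)} = 6 + w c = 6 + c w$)
$17791 + m{\left(j,-34 \right)} = 17791 + \left(6 - - \frac{7004}{155}\right) = 17791 + \left(6 + \frac{7004}{155}\right) = 17791 + \frac{7934}{155} = \frac{2765539}{155}$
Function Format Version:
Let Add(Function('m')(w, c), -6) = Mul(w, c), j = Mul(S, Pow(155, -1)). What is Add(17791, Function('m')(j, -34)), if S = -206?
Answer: Rational(2765539, 155) ≈ 17842.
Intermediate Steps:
j = Rational(-206, 155) (j = Mul(-206, Pow(155, -1)) = Mul(-206, Rational(1, 155)) = Rational(-206, 155) ≈ -1.3290)
Function('m')(w, c) = Add(6, Mul(c, w)) (Function('m')(w, c) = Add(6, Mul(w, c)) = Add(6, Mul(c, w)))
Add(17791, Function('m')(j, -34)) = Add(17791, Add(6, Mul(-34, Rational(-206, 155)))) = Add(17791, Add(6, Rational(7004, 155))) = Add(17791, Rational(7934, 155)) = Rational(2765539, 155)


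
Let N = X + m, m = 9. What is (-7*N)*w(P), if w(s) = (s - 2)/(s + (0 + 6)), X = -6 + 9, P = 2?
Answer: 0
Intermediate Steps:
X = 3
w(s) = (-2 + s)/(6 + s) (w(s) = (-2 + s)/(s + 6) = (-2 + s)/(6 + s))
N = 12 (N = 3 + 9 = 12)
(-7*N)*w(P) = (-7*12)*((-2 + 2)/(6 + 2)) = -84*0/8 = -21*0/2 = -84*0 = 0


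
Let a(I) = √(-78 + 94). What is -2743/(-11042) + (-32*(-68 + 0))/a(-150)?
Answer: 6009591/11042 ≈ 544.25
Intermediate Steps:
a(I) = 4 (a(I) = √16 = 4)
-2743/(-11042) + (-32*(-68 + 0))/a(-150) = -2743/(-11042) - 32*(-68 + 0)/4 = -2743*(-1/11042) - 32*(-68)*(¼) = 2743/11042 + 2176*(¼) = 2743/11042 + 544 = 6009591/11042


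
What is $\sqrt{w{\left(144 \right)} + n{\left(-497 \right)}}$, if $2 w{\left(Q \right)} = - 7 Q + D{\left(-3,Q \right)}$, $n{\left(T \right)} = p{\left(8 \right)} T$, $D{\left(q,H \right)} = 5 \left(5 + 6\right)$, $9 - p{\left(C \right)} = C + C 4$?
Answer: $\frac{\sqrt{59722}}{2} \approx 122.19$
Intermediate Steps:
$p{\left(C \right)} = 9 - 5 C$ ($p{\left(C \right)} = 9 - \left(C + C 4\right) = 9 - \left(C + 4 C\right) = 9 - 5 C$)
$D{\left(q,H \right)} = 55$ ($D{\left(q,H \right)} = 5 \cdot 11 = 55$)
$n{\left(T \right)} = - 31 T$ ($n{\left(T \right)} = \left(9 - 40\right) T = - 31 T$)
$w{\left(Q \right)} = \frac{55}{2} - \frac{7 Q}{2}$ ($w{\left(Q \right)} = \frac{- 7 Q + 55}{2} = \frac{55 - 7 Q}{2} = \frac{55}{2} - \frac{7 Q}{2}$)
$\sqrt{w{\left(144 \right)} + n{\left(-497 \right)}} = \sqrt{\left(\frac{55}{2} - 504\right) - -15407} = \sqrt{\left(\frac{55}{2} - 504\right) + 15407} = \sqrt{- \frac{953}{2} + 15407} = \sqrt{\frac{29861}{2}} = \frac{\sqrt{59722}}{2}$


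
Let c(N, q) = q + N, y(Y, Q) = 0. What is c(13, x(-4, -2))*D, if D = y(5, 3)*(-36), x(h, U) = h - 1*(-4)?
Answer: 0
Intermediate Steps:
x(h, U) = 4 + h (x(h, U) = h + 4 = 4 + h)
D = 0 (D = 0*(-36) = 0)
c(N, q) = N + q
c(13, x(-4, -2))*D = (13 + (4 - 4))*0 = (13 + 0)*0 = 13*0 = 0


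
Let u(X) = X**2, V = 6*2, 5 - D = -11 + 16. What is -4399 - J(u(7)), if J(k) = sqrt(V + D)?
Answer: -4399 - 2*sqrt(3) ≈ -4402.5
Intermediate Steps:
D = 0 (D = 5 - (-11 + 16) = 5 - 1*5 = 5 - 5 = 0)
V = 12
J(k) = 2*sqrt(3) (J(k) = sqrt(12 + 0) = sqrt(12) = 2*sqrt(3))
-4399 - J(u(7)) = -4399 - 2*sqrt(3)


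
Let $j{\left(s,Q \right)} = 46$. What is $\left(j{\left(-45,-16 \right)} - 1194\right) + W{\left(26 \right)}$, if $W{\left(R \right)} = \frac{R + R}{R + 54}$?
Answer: $- \frac{22947}{20} \approx -1147.3$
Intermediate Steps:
$W{\left(R \right)} = \frac{2 R}{54 + R}$
$\left(j{\left(-45,-16 \right)} - 1194\right) + W{\left(26 \right)} = \left(46 - 1194\right) + 2 \cdot 26 \frac{1}{54 + 26} = -1148 + 2 \cdot 26 \cdot \frac{1}{80} = -1148 + \frac{13}{20} = - \frac{22947}{20}$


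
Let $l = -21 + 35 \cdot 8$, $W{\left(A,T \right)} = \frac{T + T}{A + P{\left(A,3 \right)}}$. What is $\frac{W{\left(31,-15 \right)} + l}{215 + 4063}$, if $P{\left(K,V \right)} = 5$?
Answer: $\frac{1549}{25668} \approx 0.060347$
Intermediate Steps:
$W{\left(A,T \right)} = \frac{2 T}{5 + A}$ ($W{\left(A,T \right)} = \frac{T + T}{A + 5} = \frac{2 T}{5 + A}$)
$l = 259$ ($l = -21 + 280 = 259$)
$\frac{W{\left(31,-15 \right)} + l}{215 + 4063} = \frac{2 \left(-15\right) \frac{1}{5 + 31} + 259}{215 + 4063} = \frac{2 \left(-15\right) \frac{1}{36} + 259}{4278} = \left(2 \left(-15\right) \frac{1}{36} + 259\right) \frac{1}{4278} = \left(- \frac{5}{6} + 259\right) \frac{1}{4278} = \frac{1549}{6} \cdot \frac{1}{4278} = \frac{1549}{25668}$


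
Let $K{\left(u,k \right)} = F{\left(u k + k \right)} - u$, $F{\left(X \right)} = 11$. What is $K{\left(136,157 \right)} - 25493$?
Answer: $-25618$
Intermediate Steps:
$K{\left(u,k \right)} = 11 - u$
$K{\left(136,157 \right)} - 25493 = \left(11 - 136\right) - 25493 = -125 - 25493 = -25618$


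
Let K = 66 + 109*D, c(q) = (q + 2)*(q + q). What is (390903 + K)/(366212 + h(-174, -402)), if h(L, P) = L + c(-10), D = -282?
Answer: 120077/122066 ≈ 0.98371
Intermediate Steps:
c(q) = 2*q*(2 + q) (c(q) = (2 + q)*(2*q) = 2*q*(2 + q))
K = -30672 (K = 66 + 109*(-282) = 66 - 30738 = -30672)
h(L, P) = 160 + L (h(L, P) = L + 2*(-10)*(2 - 10) = L + 2*(-10)*(-8) = L + 160 = 160 + L)
(390903 + K)/(366212 + h(-174, -402)) = (390903 - 30672)/(366212 + (160 - 174)) = 360231/(366212 - 14) = 360231/366198 = 360231*(1/366198) = 120077/122066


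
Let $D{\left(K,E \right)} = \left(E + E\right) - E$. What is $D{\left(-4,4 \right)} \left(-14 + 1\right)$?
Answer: $-52$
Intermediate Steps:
$D{\left(K,E \right)} = E$ ($D{\left(K,E \right)} = 2 E - E = E$)
$D{\left(-4,4 \right)} \left(-14 + 1\right) = 4 \left(-14 + 1\right) = 4 \left(-13\right) = -52$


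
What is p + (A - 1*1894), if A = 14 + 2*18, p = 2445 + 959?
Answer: 1560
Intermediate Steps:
p = 3404
A = 50 (A = 14 + 36 = 50)
p + (A - 1*1894) = 3404 + (50 - 1*1894) = 3404 + (50 - 1894) = 3404 - 1844 = 1560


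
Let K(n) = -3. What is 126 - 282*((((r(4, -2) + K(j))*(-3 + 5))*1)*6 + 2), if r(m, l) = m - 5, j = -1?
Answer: 13098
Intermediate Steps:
r(m, l) = -5 + m
126 - 282*((((r(4, -2) + K(j))*(-3 + 5))*1)*6 + 2) = 126 - 282*(((((-5 + 4) - 3)*(-3 + 5))*1)*6 + 2) = 126 - 282*((((-1 - 3)*2)*1)*6 + 2) = 126 - 282*((-4*2*1)*6 + 2) = 126 - 282*(-8*1*6 + 2) = 126 - 282*(-8*6 + 2) = 126 - 282*(-48 + 2) = 126 - 282*(-46) = 126 - 141*(-92) = 126 + 12972 = 13098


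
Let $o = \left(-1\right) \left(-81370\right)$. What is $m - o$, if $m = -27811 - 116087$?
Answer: $-225268$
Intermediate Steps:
$o = 81370$
$m = -143898$ ($m = -27811 - 116087 = -143898$)
$m - o = -143898 - 81370 = -225268$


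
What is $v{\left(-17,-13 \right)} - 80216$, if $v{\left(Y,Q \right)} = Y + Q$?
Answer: $-80246$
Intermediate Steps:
$v{\left(Y,Q \right)} = Q + Y$
$v{\left(-17,-13 \right)} - 80216 = \left(-13 - 17\right) - 80216 = -30 - 80216 = -80246$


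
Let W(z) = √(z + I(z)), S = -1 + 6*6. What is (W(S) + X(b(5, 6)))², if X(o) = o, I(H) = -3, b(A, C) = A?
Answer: 57 + 40*√2 ≈ 113.57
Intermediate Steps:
S = 35 (S = -1 + 36 = 35)
W(z) = √(-3 + z) (W(z) = √(z - 3) = √(-3 + z))
(W(S) + X(b(5, 6)))² = (√(-3 + 35) + 5)² = (√32 + 5)² = (4*√2 + 5)² = (5 + 4*√2)²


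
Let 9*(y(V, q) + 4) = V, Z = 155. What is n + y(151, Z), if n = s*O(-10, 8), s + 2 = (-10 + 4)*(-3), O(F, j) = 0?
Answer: 115/9 ≈ 12.778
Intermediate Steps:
s = 16 (s = -2 + (-10 + 4)*(-3) = -2 - 6*(-3) = -2 + 18 = 16)
y(V, q) = -4 + V/9
n = 0 (n = 16*0 = 0)
n + y(151, Z) = 0 + (-4 + (⅑)*151) = 0 + (-4 + 151/9) = 0 + 115/9 = 115/9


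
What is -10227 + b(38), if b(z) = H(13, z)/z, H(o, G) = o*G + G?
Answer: -10213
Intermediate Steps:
H(o, G) = G + G*o (H(o, G) = G*o + G = G + G*o)
b(z) = 14 (b(z) = (z*(1 + 13))/z = (z*14)/z = (14*z)/z = 14)
-10227 + b(38) = -10227 + 14 = -10213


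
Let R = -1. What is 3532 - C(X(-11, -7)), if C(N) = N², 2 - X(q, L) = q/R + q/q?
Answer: 3432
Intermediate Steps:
X(q, L) = 1 + q (X(q, L) = 2 - (q/(-1) + q/q) = 2 - (q*(-1) + 1) = 2 - (-q + 1) = 2 - (1 - q) = 2 + (-1 + q) = 1 + q)
3532 - C(X(-11, -7)) = 3532 - (1 - 11)² = 3532 - 1*(-10)² = 3532 - 1*100 = 3532 - 100 = 3432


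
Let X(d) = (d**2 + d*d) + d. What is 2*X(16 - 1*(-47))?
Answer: 16002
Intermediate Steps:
X(d) = d + 2*d**2 (X(d) = (d**2 + d**2) + d = 2*d**2 + d = d + 2*d**2)
2*X(16 - 1*(-47)) = 2*((16 - 1*(-47))*(1 + 2*(16 - 1*(-47)))) = 2*((16 + 47)*(1 + 2*(16 + 47))) = 2*(63*(1 + 2*63)) = 2*(63*(1 + 126)) = 2*(63*127) = 2*8001 = 16002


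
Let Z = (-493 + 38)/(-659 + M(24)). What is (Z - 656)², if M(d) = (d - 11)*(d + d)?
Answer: 413449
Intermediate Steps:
M(d) = 2*d*(-11 + d) (M(d) = (-11 + d)*(2*d) = 2*d*(-11 + d))
Z = 13 (Z = (-493 + 38)/(-659 + 2*24*(-11 + 24)) = -455/(-659 + 2*24*13) = -455/(-659 + 624) = -455/(-35) = -455*(-1/35) = 13)
(Z - 656)² = (13 - 656)² = (-643)² = 413449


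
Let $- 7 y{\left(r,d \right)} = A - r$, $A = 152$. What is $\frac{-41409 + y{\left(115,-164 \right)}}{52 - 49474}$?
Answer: $\frac{144950}{172977} \approx 0.83797$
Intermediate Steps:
$y{\left(r,d \right)} = - \frac{152}{7} + \frac{r}{7}$ ($y{\left(r,d \right)} = - \frac{152 - r}{7} = - \frac{152}{7} + \frac{r}{7}$)
$\frac{-41409 + y{\left(115,-164 \right)}}{52 - 49474} = \frac{-41409 + \left(- \frac{152}{7} + \frac{1}{7} \cdot 115\right)}{52 - 49474} = \frac{-41409 + \left(- \frac{152}{7} + \frac{115}{7}\right)}{-49422} = \left(-41409 - \frac{37}{7}\right) \left(- \frac{1}{49422}\right) = \left(- \frac{289900}{7}\right) \left(- \frac{1}{49422}\right) = \frac{144950}{172977}$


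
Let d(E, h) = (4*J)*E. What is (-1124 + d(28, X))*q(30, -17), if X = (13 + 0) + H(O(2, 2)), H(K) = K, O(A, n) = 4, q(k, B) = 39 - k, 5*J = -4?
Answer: -54612/5 ≈ -10922.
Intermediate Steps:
J = -⅘ (J = (⅕)*(-4) = -⅘ ≈ -0.80000)
X = 17 (X = (13 + 0) + 4 = 13 + 4 = 17)
d(E, h) = -16*E/5 (d(E, h) = (4*(-⅘))*E = -16*E/5)
(-1124 + d(28, X))*q(30, -17) = (-1124 - 16/5*28)*(39 - 1*30) = (-1124 - 448/5)*(39 - 30) = -6068/5*9 = -54612/5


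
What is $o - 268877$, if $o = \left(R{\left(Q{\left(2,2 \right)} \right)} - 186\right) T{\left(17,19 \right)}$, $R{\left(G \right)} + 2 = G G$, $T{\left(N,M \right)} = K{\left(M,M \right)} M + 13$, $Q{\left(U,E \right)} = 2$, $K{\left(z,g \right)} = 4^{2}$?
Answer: $-327205$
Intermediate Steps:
$K{\left(z,g \right)} = 16$
$T{\left(N,M \right)} = 13 + 16 M$ ($T{\left(N,M \right)} = 16 M + 13 = 13 + 16 M$)
$R{\left(G \right)} = -2 + G^{2}$ ($R{\left(G \right)} = -2 + G G = -2 + G^{2}$)
$o = -58328$ ($o = \left(\left(-2 + 2^{2}\right) - 186\right) \left(13 + 16 \cdot 19\right) = \left(\left(-2 + 4\right) - 186\right) \left(13 + 304\right) = \left(2 - 186\right) 317 = \left(-184\right) 317 = -58328$)
$o - 268877 = -58328 - 268877 = -327205$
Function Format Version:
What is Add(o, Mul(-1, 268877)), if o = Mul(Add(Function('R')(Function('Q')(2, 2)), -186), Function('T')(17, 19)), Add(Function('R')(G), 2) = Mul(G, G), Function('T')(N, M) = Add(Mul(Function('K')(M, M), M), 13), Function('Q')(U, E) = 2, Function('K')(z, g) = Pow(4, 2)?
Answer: -327205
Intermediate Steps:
Function('K')(z, g) = 16
Function('T')(N, M) = Add(13, Mul(16, M)) (Function('T')(N, M) = Add(Mul(16, M), 13) = Add(13, Mul(16, M)))
Function('R')(G) = Add(-2, Pow(G, 2)) (Function('R')(G) = Add(-2, Mul(G, G)) = Add(-2, Pow(G, 2)))
o = -58328 (o = Mul(Add(Add(-2, Pow(2, 2)), -186), Add(13, Mul(16, 19))) = Mul(Add(Add(-2, 4), -186), Add(13, 304)) = Mul(Add(2, -186), 317) = Mul(-184, 317) = -58328)
Add(o, Mul(-1, 268877)) = Add(-58328, Mul(-1, 268877)) = Add(-58328, -268877) = -327205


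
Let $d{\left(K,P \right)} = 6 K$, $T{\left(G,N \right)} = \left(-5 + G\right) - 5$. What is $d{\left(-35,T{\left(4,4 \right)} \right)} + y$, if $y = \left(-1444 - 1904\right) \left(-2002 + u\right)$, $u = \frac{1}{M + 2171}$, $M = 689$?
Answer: $\frac{4792276653}{715} \approx 6.7025 \cdot 10^{6}$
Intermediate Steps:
$T{\left(G,N \right)} = -10 + G$
$u = \frac{1}{2860}$ ($u = \frac{1}{689 + 2171} = \frac{1}{2860} \approx 0.00034965$)
$y = \frac{4792426803}{715}$ ($y = \left(-1444 - 1904\right) \left(-2002 + \frac{1}{2860}\right) = \left(-3348\right) \left(- \frac{5725719}{2860}\right) = \frac{4792426803}{715} \approx 6.7027 \cdot 10^{6}$)
$d{\left(-35,T{\left(4,4 \right)} \right)} + y = 6 \left(-35\right) + \frac{4792426803}{715} = -210 + \frac{4792426803}{715} = \frac{4792276653}{715}$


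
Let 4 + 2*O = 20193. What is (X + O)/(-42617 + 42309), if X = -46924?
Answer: 73659/616 ≈ 119.58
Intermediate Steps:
O = 20189/2 (O = -2 + (1/2)*20193 = -2 + 20193/2 = 20189/2 ≈ 10095.)
(X + O)/(-42617 + 42309) = (-46924 + 20189/2)/(-42617 + 42309) = -73659/2/(-308) = -73659/2*(-1/308) = 73659/616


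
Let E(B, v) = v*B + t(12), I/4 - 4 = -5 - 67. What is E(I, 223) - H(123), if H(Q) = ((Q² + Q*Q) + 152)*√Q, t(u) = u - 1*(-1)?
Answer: -60643 - 30410*√123 ≈ -3.9791e+5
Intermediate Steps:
t(u) = 1 + u (t(u) = u + 1 = 1 + u)
I = -272 (I = 16 + 4*(-5 - 67) = 16 + 4*(-72) = 16 - 288 = -272)
E(B, v) = 13 + B*v (E(B, v) = v*B + (1 + 12) = B*v + 13 = 13 + B*v)
H(Q) = √Q*(152 + 2*Q²) (H(Q) = ((Q² + Q²) + 152)*√Q = (2*Q² + 152)*√Q = (152 + 2*Q²)*√Q = √Q*(152 + 2*Q²))
E(I, 223) - H(123) = (13 - 272*223) - 2*√123*(76 + 123²) = (13 - 60656) - 2*√123*(76 + 15129) = -60643 - 2*√123*15205 = -60643 - 30410*√123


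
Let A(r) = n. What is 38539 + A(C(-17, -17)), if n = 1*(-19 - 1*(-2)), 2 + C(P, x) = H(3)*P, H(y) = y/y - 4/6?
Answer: 38522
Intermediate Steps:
H(y) = 1/3 (H(y) = 1 - 4*1/6 = 1 - 2/3 = 1/3)
C(P, x) = -2 + P/3
n = -17 (n = 1*(-19 + 2) = 1*(-17) = -17)
A(r) = -17
38539 + A(C(-17, -17)) = 38539 - 17 = 38522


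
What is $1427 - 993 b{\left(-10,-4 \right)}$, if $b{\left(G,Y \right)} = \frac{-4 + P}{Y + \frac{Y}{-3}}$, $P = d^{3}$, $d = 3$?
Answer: $\frac{79933}{8} \approx 9991.6$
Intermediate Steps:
$P = 27$ ($P = 3^{3} = 27$)
$b{\left(G,Y \right)} = \frac{69}{2 Y}$ ($b{\left(G,Y \right)} = \frac{-4 + 27}{Y + \frac{Y}{-3}} = \frac{23}{Y + Y \left(- \frac{1}{3}\right)} = \frac{23}{Y - \frac{Y}{3}} = \frac{23}{\frac{2}{3} Y} = 23 \frac{3}{2 Y} = \frac{69}{2 Y}$)
$1427 - 993 b{\left(-10,-4 \right)} = 1427 - 993 \frac{69}{2 \left(-4\right)} = 1427 - 993 \cdot \frac{69}{2} \left(- \frac{1}{4}\right) = 1427 - - \frac{68517}{8} = 1427 + \frac{68517}{8} = \frac{79933}{8}$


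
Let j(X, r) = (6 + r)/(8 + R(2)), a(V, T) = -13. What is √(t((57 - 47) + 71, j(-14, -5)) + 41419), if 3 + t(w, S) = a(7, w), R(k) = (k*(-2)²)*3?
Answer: √41403 ≈ 203.48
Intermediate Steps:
R(k) = 12*k (R(k) = (k*4)*3 = (4*k)*3 = 12*k)
j(X, r) = 3/16 + r/32 (j(X, r) = (6 + r)/(8 + 12*2) = (6 + r)/(8 + 24) = (6 + r)/32 = (6 + r)*(1/32) = 3/16 + r/32)
t(w, S) = -16 (t(w, S) = -3 - 13 = -16)
√(t((57 - 47) + 71, j(-14, -5)) + 41419) = √(-16 + 41419) = √41403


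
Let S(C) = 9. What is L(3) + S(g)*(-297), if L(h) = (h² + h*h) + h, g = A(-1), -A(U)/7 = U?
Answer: -2652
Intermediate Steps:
A(U) = -7*U
g = 7 (g = -7*(-1) = 7)
L(h) = h + 2*h² (L(h) = (h² + h²) + h = 2*h² + h = h + 2*h²)
L(3) + S(g)*(-297) = 3*(1 + 2*3) + 9*(-297) = 3*(1 + 6) - 2673 = 3*7 - 2673 = 21 - 2673 = -2652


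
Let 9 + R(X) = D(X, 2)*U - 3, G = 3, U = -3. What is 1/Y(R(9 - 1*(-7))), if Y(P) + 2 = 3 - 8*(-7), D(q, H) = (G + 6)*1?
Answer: 1/57 ≈ 0.017544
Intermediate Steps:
D(q, H) = 9 (D(q, H) = (3 + 6)*1 = 9*1 = 9)
R(X) = -39 (R(X) = -9 + (9*(-3) - 3) = -9 + (-27 - 3) = -9 - 30 = -39)
Y(P) = 57 (Y(P) = -2 + (3 - 8*(-7)) = -2 + (3 + 56) = -2 + 59 = 57)
1/Y(R(9 - 1*(-7))) = 1/57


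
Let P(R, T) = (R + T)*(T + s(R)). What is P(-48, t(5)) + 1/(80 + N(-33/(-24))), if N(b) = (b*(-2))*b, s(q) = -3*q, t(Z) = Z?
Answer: -15626641/2439 ≈ -6407.0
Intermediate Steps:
P(R, T) = (R + T)*(T - 3*R)
N(b) = -2*b² (N(b) = (-2*b)*b = -2*b²)
P(-48, t(5)) + 1/(80 + N(-33/(-24))) = (5² - 3*(-48)² - 2*(-48)*5) + 1/(80 - 2*(-33/(-24))²) = (25 - 3*2304 + 480) + 1/(80 - 2*(-33*(-1/24))²) = (25 - 6912 + 480) + 1/(80 - 2*(11/8)²) = -6407 + 1/(80 - 2*121/64) = -6407 + 1/(80 - 121/32) = -6407 + 1/(2439/32) = -6407 + 32/2439 = -15626641/2439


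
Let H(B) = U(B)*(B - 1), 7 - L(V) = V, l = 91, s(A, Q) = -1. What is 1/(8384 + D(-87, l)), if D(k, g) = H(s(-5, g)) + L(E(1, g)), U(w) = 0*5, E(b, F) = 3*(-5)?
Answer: 1/8406 ≈ 0.00011896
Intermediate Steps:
E(b, F) = -15
L(V) = 7 - V
U(w) = 0
H(B) = 0 (H(B) = 0*(B - 1) = 0*(-1 + B) = 0)
D(k, g) = 22 (D(k, g) = 0 + (7 - 1*(-15)) = 0 + (7 + 15) = 0 + 22 = 22)
1/(8384 + D(-87, l)) = 1/(8384 + 22) = 1/8406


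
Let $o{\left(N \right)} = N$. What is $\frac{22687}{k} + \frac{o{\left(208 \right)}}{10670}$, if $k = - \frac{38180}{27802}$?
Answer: $- \frac{336501513057}{20369030} \approx -16520.0$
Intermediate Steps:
$k = - \frac{19090}{13901}$ ($k = \left(-38180\right) \frac{1}{27802} = - \frac{19090}{13901} \approx -1.3733$)
$\frac{22687}{k} + \frac{o{\left(208 \right)}}{10670} = \frac{22687}{- \frac{19090}{13901}} + \frac{208}{10670} = 22687 \left(- \frac{13901}{19090}\right) + 208 \cdot \frac{1}{10670} = - \frac{315371987}{19090} + \frac{104}{5335} = - \frac{336501513057}{20369030}$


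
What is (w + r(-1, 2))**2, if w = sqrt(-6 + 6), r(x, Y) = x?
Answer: 1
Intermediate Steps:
w = 0 (w = sqrt(0) = 0)
(w + r(-1, 2))**2 = (0 - 1)**2 = (-1)**2 = 1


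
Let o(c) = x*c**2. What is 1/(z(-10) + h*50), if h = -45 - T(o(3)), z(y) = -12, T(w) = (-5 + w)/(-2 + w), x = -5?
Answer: -47/108814 ≈ -0.00043193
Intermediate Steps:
o(c) = -5*c**2
T(w) = (-5 + w)/(-2 + w)
h = -2165/47 (h = -45 - (-5 - 5*3**2)/(-2 - 5*3**2) = -45 - (-5 - 5*9)/(-2 - 5*9) = -45 - (-5 - 45)/(-2 - 45) = -45 - (-50)/(-47) = -45 - (-1)*(-50)/47 = -45 - 1*50/47 = -45 - 50/47 = -2165/47 ≈ -46.064)
1/(z(-10) + h*50) = 1/(-12 - 2165/47*50) = 1/(-12 - 108250/47) = 1/(-108814/47) = -47/108814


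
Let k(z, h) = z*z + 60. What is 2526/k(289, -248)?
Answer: 2526/83581 ≈ 0.030222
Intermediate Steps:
k(z, h) = 60 + z² (k(z, h) = z² + 60 = 60 + z²)
2526/k(289, -248) = 2526/(60 + 289²) = 2526/(60 + 83521) = 2526/83581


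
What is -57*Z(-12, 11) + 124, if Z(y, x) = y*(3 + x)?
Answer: 9700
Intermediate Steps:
-57*Z(-12, 11) + 124 = -(-684)*(3 + 11) + 124 = -(-684)*14 + 124 = -57*(-168) + 124 = 9576 + 124 = 9700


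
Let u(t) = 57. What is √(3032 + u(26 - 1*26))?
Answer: √3089 ≈ 55.579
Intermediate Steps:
√(3032 + u(26 - 1*26)) = √(3032 + 57) = √3089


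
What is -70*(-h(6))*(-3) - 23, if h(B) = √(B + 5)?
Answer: -23 - 210*√11 ≈ -719.49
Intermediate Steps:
h(B) = √(5 + B)
-70*(-h(6))*(-3) - 23 = -70*(-√(5 + 6))*(-3) - 23 = -70*(-√11)*(-3) - 23 = -210*√11 - 23 = -23 - 210*√11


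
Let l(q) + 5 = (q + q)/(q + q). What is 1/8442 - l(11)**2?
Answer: -135071/8442 ≈ -16.000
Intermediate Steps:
l(q) = -4 (l(q) = -5 + (q + q)/(q + q) = -5 + (2*q)/((2*q)) = -5 + (2*q)*(1/(2*q)) = -5 + 1 = -4)
1/8442 - l(11)**2 = 1/8442 - 1*(-4)**2 = 1/8442 - 1*16 = 1/8442 - 16 = -135071/8442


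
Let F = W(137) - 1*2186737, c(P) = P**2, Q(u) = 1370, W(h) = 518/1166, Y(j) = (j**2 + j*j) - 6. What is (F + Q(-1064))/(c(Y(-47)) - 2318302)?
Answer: -637034351/4998479343 ≈ -0.12745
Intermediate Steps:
Y(j) = -6 + 2*j**2 (Y(j) = (j**2 + j**2) - 6 = 2*j**2 - 6 = -6 + 2*j**2)
W(h) = 259/583 (W(h) = 518*(1/1166) = 259/583)
F = -1274867412/583 (F = 259/583 - 1*2186737 = 259/583 - 2186737 = -1274867412/583 ≈ -2.1867e+6)
(F + Q(-1064))/(c(Y(-47)) - 2318302) = (-1274867412/583 + 1370)/((-6 + 2*(-47)**2)**2 - 2318302) = -1274068702/(583*((-6 + 2*2209)**2 - 2318302)) = -1274068702/(583*((-6 + 4418)**2 - 2318302)) = -1274068702/(583*(4412**2 - 2318302)) = -1274068702/(583*(19465744 - 2318302)) = -1274068702/583/17147442 = -1274068702/583*1/17147442 = -637034351/4998479343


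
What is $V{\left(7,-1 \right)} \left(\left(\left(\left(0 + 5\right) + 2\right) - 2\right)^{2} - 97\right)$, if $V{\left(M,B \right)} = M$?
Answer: $-504$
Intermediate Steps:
$V{\left(7,-1 \right)} \left(\left(\left(\left(0 + 5\right) + 2\right) - 2\right)^{2} - 97\right) = 7 \left(\left(\left(\left(0 + 5\right) + 2\right) - 2\right)^{2} - 97\right) = 7 \left(\left(\left(5 + 2\right) - 2\right)^{2} - 97\right) = 7 \left(\left(7 - 2\right)^{2} - 97\right) = 7 \left(5^{2} - 97\right) = 7 \left(25 - 97\right) = 7 \left(-72\right) = -504$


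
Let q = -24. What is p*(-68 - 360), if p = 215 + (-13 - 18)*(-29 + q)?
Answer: -795224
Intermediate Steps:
p = 1858 (p = 215 + (-13 - 18)*(-29 - 24) = 215 - 31*(-53) = 215 + 1643 = 1858)
p*(-68 - 360) = 1858*(-68 - 360) = 1858*(-428) = -795224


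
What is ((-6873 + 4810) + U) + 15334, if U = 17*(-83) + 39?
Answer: 11899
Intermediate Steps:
U = -1372 (U = -1411 + 39 = -1372)
((-6873 + 4810) + U) + 15334 = ((-6873 + 4810) - 1372) + 15334 = (-2063 - 1372) + 15334 = -3435 + 15334 = 11899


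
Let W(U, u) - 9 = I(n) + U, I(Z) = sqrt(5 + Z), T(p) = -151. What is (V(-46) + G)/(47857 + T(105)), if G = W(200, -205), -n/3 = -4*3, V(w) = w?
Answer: 163/47706 + sqrt(41)/47706 ≈ 0.0035510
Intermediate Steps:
n = 36 (n = -(-12)*3 = -3*(-12) = 36)
W(U, u) = 9 + U + sqrt(41) (W(U, u) = 9 + (sqrt(5 + 36) + U) = 9 + (sqrt(41) + U) = 9 + (U + sqrt(41)) = 9 + U + sqrt(41))
G = 209 + sqrt(41) (G = 9 + 200 + sqrt(41) = 209 + sqrt(41) ≈ 215.40)
(V(-46) + G)/(47857 + T(105)) = (-46 + (209 + sqrt(41)))/(47857 - 151) = (163 + sqrt(41))/47706 = (163 + sqrt(41))*(1/47706) = 163/47706 + sqrt(41)/47706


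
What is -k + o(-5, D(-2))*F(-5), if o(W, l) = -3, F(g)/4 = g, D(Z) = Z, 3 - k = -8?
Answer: 49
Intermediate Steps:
k = 11 (k = 3 - 1*(-8) = 3 + 8 = 11)
F(g) = 4*g
-k + o(-5, D(-2))*F(-5) = -1*11 - 12*(-5) = -11 - 3*(-20) = -11 + 60 = 49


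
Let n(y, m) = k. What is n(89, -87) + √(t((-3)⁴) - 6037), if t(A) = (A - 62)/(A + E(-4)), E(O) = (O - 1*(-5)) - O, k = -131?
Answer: -131 + I*√44648018/86 ≈ -131.0 + 77.697*I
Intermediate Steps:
E(O) = 5 (E(O) = (O + 5) - O = (5 + O) - O = 5)
n(y, m) = -131
t(A) = (-62 + A)/(5 + A) (t(A) = (A - 62)/(A + 5) = (-62 + A)/(5 + A))
n(89, -87) + √(t((-3)⁴) - 6037) = -131 + √((-62 + (-3)⁴)/(5 + (-3)⁴) - 6037) = -131 + √((-62 + 81)/(5 + 81) - 6037) = -131 + √(19/86 - 6037) = -131 + √(-519163/86) = -131 + I*√44648018/86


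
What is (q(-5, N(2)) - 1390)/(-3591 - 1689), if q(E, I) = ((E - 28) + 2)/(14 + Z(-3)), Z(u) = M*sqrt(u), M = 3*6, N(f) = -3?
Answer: 270659/1027840 - 93*I*sqrt(3)/1027840 ≈ 0.26333 - 0.00015672*I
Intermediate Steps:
M = 18
Z(u) = 18*sqrt(u)
q(E, I) = (-26 + E)/(14 + 18*I*sqrt(3)) (q(E, I) = ((E - 28) + 2)/(14 + 18*sqrt(-3)) = ((-28 + E) + 2)/(14 + 18*(I*sqrt(3))) = (-26 + E)/(14 + 18*I*sqrt(3)))
(q(-5, N(2)) - 1390)/(-3591 - 1689) = ((-26 - 5)/(14 + 18*I*sqrt(3)) - 1390)/(-3591 - 1689) = (-31/(14 + 18*I*sqrt(3)) - 1390)/(-5280) = (-31/(14 + 18*I*sqrt(3)) - 1390)*(-1/5280) = (-1390 - 31/(14 + 18*I*sqrt(3)))*(-1/5280) = 139/528 + 31/(5280*(14 + 18*I*sqrt(3)))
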